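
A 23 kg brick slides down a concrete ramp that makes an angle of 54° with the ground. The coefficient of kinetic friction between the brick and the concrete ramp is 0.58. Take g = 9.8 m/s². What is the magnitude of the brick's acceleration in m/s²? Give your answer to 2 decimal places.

Resolving the weight along the incline: the component pulling the brick down the slope is mg sin 54° = 23 × 9.8 × 0.8090 = 182.349 N, and the normal force is N = mg cos 54° = 23 × 9.8 × 0.5878 = 132.490 N.
Kinetic friction acts up the slope with magnitude f = μN = 0.58 × 132.490 = 76.844 N.
Net force along the incline is 182.349 − 76.844 = 105.505 N, so a = 105.505 / 23 = 4.5872 m/s².

4.59 m/s²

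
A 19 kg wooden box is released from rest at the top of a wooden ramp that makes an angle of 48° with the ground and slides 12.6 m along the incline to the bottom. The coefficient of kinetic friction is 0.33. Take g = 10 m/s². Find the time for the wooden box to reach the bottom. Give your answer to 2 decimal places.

The weight component along the incline is mg sin 48° = 141.198 N and the normal force is N = mg cos 48° = 127.135 N.
Friction up the slope is f = μN = 0.33 × 127.135 = 41.955 N, so the net downslope force is 141.198 − 41.955 = 99.243 N and a = 99.243 / 19 = 5.2233 m/s².
Starting from rest, L = ½at², so t = √(2L/a) = √(2 × 12.6 / 5.2233) = 2.1965 s.

2.20 s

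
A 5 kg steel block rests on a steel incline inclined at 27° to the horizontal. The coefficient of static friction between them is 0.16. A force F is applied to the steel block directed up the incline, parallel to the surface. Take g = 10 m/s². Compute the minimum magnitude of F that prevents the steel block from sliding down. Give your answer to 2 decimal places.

15.57 N

The normal force is N = mg cos 27° = 44.550 N. With F at its minimum the steel block is on the verge of sliding down, so static friction is at its maximum μ_s N = 0.16 × 44.550 = 7.128 N and acts up the slope.
Equilibrium along the incline: F + μ_s N = mg sin 27°, so F = 22.700 − 7.128 = 15.572 N.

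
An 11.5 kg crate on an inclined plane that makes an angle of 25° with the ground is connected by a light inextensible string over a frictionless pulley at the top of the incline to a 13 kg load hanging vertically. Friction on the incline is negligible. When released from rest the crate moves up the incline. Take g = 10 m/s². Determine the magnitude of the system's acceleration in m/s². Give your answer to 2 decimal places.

3.32 m/s²

For the crate on the incline: the weight component along the slope is m₁g sin 25° = 11.5 × 10 × 0.4226 = 48.599 N and the normal force is N = m₁g cos 25° = 104.225 N.
Newton's second law for the crate (up-slope positive): T − 48.599 = 11.5 a. For the hanging load (downward positive): 13 × 10 − T = 13 a.
Adding the two equations eliminates T: 81.401 = 24.5 a, so a = 3.3225 m/s².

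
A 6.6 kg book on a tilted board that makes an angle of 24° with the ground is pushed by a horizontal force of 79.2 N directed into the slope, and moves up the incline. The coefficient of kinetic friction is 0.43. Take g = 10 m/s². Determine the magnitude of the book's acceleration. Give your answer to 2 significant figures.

The horizontal push has components F cos 24° = 79.2 × 0.9135 = 72.349 N up the incline and F sin 24° = 79.2 × 0.4067 = 32.211 N pressing into the surface.
The normal force is therefore N = mg cos 24° + F sin 24° = 60.291 + 32.211 = 92.502 N, and kinetic friction down the slope is μN = 0.43 × 92.502 = 39.776 N.
Along the incline: F cos 24° − mg sin 24° − μN = ma, so 72.349 − 26.842 − 39.776 = 6.6 a, giving a = 0.8683 m/s².

0.87 m/s²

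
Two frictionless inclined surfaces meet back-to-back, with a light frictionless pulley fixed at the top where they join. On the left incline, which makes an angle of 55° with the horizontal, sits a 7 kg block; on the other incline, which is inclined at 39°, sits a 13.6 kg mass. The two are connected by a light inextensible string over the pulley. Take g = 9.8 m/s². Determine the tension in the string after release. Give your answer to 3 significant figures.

65.6 N

Resolve each weight along its own incline: the 7 kg mass has component 7 × 9.8 × sin 55° = 56.194 N down its slope, and the 13.6 kg mass has 13.6 × 9.8 × sin 39° = 83.876 N down its slope.
The 13.6 kg side's 83.876 N exceeds the other side's 56.194 N, so that mass slides down and the 7 kg mass slides up. Taking that direction as positive, Newton's second law for the whole system gives 83.876 − 56.194 = (7 + 13.6) a, so a = 27.682 / 20.6 = 1.3438 m/s².
For the 7 kg mass (up-slope positive): T − 56.194 = 7 × 1.3438, so T = 65.601 N.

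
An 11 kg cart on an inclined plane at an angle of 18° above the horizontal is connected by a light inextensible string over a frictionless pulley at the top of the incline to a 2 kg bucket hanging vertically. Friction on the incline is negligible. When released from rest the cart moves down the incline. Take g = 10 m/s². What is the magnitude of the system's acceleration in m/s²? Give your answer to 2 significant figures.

For the cart on the incline: the weight component along the slope is m₁g sin 18° = 11 × 10 × 0.3090 = 33.990 N and the normal force is N = m₁g cos 18° = 104.616 N.
Newton's second law for the cart (down-slope positive): 33.990 − T = 11 a. For the hanging bucket (upward positive): T − 2 × 10 = 2 a.
Adding the two equations eliminates T: 13.990 = 13 a, so a = 1.0762 m/s².

1.1 m/s²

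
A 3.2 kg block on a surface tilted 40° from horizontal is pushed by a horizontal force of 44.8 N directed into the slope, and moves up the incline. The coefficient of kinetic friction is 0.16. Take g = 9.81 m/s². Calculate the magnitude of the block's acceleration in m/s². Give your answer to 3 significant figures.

1.78 m/s²

The horizontal push has components F cos 40° = 44.8 × 0.7660 = 34.317 N up the incline and F sin 40° = 44.8 × 0.6428 = 28.797 N pressing into the surface.
The normal force is therefore N = mg cos 40° + F sin 40° = 24.046 + 28.797 = 52.843 N, and kinetic friction down the slope is μN = 0.16 × 52.843 = 8.455 N.
Along the incline: F cos 40° − mg sin 40° − μN = ma, so 34.317 − 20.179 − 8.455 = 3.2 a, giving a = 1.7759 m/s².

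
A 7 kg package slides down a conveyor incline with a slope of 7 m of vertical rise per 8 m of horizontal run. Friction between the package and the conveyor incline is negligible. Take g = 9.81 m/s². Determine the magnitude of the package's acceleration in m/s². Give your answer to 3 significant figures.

Resolving the weight along the incline: the component pulling the package down the slope is mg sin 41.19° = 7 × 9.81 × 0.6585 = 45.219 N, and the normal force is N = mg cos 41.19° = 7 × 9.81 × 0.7526 = 51.681 N.
With no friction the net force along the incline is 45.219 N, so a = g sin 41.19° = 45.219 / 7 = 6.4599 m/s².

6.46 m/s²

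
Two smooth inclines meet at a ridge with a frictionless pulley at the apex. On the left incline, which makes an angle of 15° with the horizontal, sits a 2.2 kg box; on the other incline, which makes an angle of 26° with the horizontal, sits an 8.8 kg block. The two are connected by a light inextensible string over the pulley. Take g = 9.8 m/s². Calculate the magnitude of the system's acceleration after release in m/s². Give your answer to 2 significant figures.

2.9 m/s²

Resolve each weight along its own incline: the 2.2 kg mass has component 2.2 × 9.8 × sin 15° = 5.580 N down its slope, and the 8.8 kg mass has 8.8 × 9.8 × sin 26° = 37.805 N down its slope.
The 8.8 kg side's 37.805 N exceeds the other side's 5.580 N, so that mass slides down and the 2.2 kg mass slides up. Taking that direction as positive, Newton's second law for the whole system gives 37.805 − 5.580 = (2.2 + 8.8) a, so a = 32.225 / 11 = 2.9295 m/s².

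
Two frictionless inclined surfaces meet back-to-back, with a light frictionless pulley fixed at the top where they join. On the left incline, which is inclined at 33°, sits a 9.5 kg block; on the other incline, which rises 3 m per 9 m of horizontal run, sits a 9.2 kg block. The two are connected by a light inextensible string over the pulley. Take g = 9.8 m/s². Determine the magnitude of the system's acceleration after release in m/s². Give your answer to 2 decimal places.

Resolve each weight along its own incline: the 9.5 kg mass has component 9.5 × 9.8 × sin 33° = 50.706 N down its slope, and the 9.2 kg mass has 9.2 × 9.8 × sin 18.43° = 28.511 N down its slope.
The 9.5 kg side's 50.706 N exceeds the other side's 28.511 N, so that mass slides down and the 9.2 kg mass slides up. Taking that direction as positive, Newton's second law for the whole system gives 50.706 − 28.511 = (9.5 + 9.2) a, so a = 22.195 / 18.7 = 1.1869 m/s².

1.19 m/s²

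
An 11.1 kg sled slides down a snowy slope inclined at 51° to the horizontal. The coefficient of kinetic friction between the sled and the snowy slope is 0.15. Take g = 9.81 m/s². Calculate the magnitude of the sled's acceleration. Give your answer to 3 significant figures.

Resolving the weight along the incline: the component pulling the sled down the slope is mg sin 51° = 11.1 × 9.81 × 0.7771 = 84.619 N, and the normal force is N = mg cos 51° = 11.1 × 9.81 × 0.6293 = 68.525 N.
Kinetic friction acts up the slope with magnitude f = μN = 0.15 × 68.525 = 10.279 N.
Net force along the incline is 84.619 − 10.279 = 74.340 N, so a = 74.340 / 11.1 = 6.6973 m/s².

6.70 m/s²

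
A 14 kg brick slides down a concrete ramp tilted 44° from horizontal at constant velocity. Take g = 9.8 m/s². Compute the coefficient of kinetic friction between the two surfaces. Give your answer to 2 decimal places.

0.97

At constant velocity the net force along the incline is zero: mg sin 44° = μ mg cos 44°.
So μ = tan 44° = 0.6947 / 0.7193 = 0.9658.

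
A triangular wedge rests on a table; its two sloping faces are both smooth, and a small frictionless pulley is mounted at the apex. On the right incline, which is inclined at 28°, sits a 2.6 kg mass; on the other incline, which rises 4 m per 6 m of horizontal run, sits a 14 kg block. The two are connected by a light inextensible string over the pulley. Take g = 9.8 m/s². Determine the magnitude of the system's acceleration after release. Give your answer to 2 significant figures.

3.9 m/s²

Resolve each weight along its own incline: the 2.6 kg mass has component 2.6 × 9.8 × sin 28° = 11.962 N down its slope, and the 14 kg mass has 14 × 9.8 × sin 33.69° = 76.105 N down its slope.
The 14 kg side's 76.105 N exceeds the other side's 11.962 N, so that mass slides down and the 2.6 kg mass slides up. Taking that direction as positive, Newton's second law for the whole system gives 76.105 − 11.962 = (2.6 + 14) a, so a = 64.143 / 16.6 = 3.8640 m/s².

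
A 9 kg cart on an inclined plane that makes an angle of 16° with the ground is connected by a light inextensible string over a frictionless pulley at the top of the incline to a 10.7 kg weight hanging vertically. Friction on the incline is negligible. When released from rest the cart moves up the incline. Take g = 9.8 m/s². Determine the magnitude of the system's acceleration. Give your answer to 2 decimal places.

4.09 m/s²

For the cart on the incline: the weight component along the slope is m₁g sin 16° = 9 × 9.8 × 0.2756 = 24.308 N and the normal force is N = m₁g cos 16° = 84.783 N.
Newton's second law for the cart (up-slope positive): T − 24.308 = 9 a. For the hanging weight (downward positive): 10.7 × 9.8 − T = 10.7 a.
Adding the two equations eliminates T: 80.552 = 19.7 a, so a = 4.0889 m/s².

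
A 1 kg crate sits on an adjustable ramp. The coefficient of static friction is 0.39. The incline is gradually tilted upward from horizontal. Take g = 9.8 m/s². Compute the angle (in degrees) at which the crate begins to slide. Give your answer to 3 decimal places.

At the threshold of sliding, static friction is at its maximum μ_s N and exactly balances the weight component along the incline: mg sin θ = μ_s mg cos θ.
Hence tan θ = μ_s = 0.39, so θ = arctan(0.39) = 21.3058°.

21.306°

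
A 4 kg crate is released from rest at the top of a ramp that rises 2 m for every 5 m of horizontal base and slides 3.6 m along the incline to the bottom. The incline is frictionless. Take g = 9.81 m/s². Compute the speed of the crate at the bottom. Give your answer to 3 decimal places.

5.122 m/s

The weight component along the incline is mg sin 21.80° = 14.573 N and the normal force is N = mg cos 21.80° = 36.433 N.
With no friction, a = g sin 21.80° = 3.6433 m/s².
Starting from rest over a distance of 3.6 m, v² = 2aL = 2 × 3.6433 × 3.6 = 26.2318, so v = 5.1217 m/s.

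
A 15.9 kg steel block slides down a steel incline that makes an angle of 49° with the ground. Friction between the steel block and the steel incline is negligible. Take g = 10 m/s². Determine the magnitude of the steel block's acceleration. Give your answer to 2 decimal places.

Resolving the weight along the incline: the component pulling the steel block down the slope is mg sin 49° = 15.9 × 10 × 0.7547 = 119.997 N, and the normal force is N = mg cos 49° = 15.9 × 10 × 0.6561 = 104.320 N.
With no friction the net force along the incline is 119.997 N, so a = g sin 49° = 119.997 / 15.9 = 7.5470 m/s².

7.55 m/s²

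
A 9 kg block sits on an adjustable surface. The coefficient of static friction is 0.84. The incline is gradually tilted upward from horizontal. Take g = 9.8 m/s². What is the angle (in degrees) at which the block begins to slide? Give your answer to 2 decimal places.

At the threshold of sliding, static friction is at its maximum μ_s N and exactly balances the weight component along the incline: mg sin θ = μ_s mg cos θ.
Hence tan θ = μ_s = 0.84, so θ = arctan(0.84) = 40.0303°.

40.03°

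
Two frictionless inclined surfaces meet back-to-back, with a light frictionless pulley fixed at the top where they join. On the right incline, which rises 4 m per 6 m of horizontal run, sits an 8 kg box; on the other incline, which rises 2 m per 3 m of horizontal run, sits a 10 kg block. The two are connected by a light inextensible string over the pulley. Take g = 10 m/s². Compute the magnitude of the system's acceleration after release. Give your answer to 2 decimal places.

Resolve each weight along its own incline: the 8 kg mass has component 8 × 10 × sin 33.69° = 44.376 N down its slope, and the 10 kg mass has 10 × 10 × sin 33.69° = 55.470 N down its slope.
The 10 kg side's 55.470 N exceeds the other side's 44.376 N, so that mass slides down and the 8 kg mass slides up. Taking that direction as positive, Newton's second law for the whole system gives 55.470 − 44.376 = (8 + 10) a, so a = 11.094 / 18 = 0.6163 m/s².

0.62 m/s²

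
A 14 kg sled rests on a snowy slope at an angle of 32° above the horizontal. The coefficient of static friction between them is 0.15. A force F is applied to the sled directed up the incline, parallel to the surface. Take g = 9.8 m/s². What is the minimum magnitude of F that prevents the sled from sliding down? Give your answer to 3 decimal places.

55.252 N

The normal force is N = mg cos 32° = 116.352 N. With F at its minimum the sled is on the verge of sliding down, so static friction is at its maximum μ_s N = 0.15 × 116.352 = 17.453 N and acts up the slope.
Equilibrium along the incline: F + μ_s N = mg sin 32°, so F = 72.705 − 17.453 = 55.252 N.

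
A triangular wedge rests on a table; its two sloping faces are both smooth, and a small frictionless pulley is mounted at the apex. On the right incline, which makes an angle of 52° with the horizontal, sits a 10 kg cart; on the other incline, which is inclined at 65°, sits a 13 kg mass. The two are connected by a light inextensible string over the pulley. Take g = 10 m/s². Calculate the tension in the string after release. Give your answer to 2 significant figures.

96 N

Resolve each weight along its own incline: the 10 kg mass has component 10 × 10 × sin 52° = 78.801 N down its slope, and the 13 kg mass has 13 × 10 × sin 65° = 117.820 N down its slope.
The 13 kg side's 117.820 N exceeds the other side's 78.801 N, so that mass slides down and the 10 kg mass slides up. Taking that direction as positive, Newton's second law for the whole system gives 117.820 − 78.801 = (10 + 13) a, so a = 39.019 / 23 = 1.6965 m/s².
For the 10 kg mass (up-slope positive): T − 78.801 = 10 × 1.6965, so T = 95.766 N.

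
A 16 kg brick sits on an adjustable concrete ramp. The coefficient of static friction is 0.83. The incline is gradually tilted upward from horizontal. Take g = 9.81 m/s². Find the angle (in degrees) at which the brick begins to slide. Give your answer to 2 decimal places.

39.69°

At the threshold of sliding, static friction is at its maximum μ_s N and exactly balances the weight component along the incline: mg sin θ = μ_s mg cos θ.
Hence tan θ = μ_s = 0.83, so θ = arctan(0.83) = 39.6927°.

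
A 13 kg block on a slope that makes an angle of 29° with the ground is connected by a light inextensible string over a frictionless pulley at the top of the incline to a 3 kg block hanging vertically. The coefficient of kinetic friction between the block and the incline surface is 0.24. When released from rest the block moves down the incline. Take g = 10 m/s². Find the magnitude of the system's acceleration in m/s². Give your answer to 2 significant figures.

For the block on the incline: the weight component along the slope is m₁g sin 29° = 13 × 10 × 0.4848 = 63.024 N and the normal force is N = m₁g cos 29° = 113.701 N.
Kinetic friction opposes the block's motion down the incline: f = μN = 0.24 × 113.701 = 27.288 N acting up the slope.
Newton's second law for the block (down-slope positive): 63.024 − 27.288 − T = 13 a. For the hanging block (upward positive): T − 3 × 10 = 3 a.
Adding the two equations eliminates T: 5.736 = 16 a, so a = 0.3585 m/s².

0.36 m/s²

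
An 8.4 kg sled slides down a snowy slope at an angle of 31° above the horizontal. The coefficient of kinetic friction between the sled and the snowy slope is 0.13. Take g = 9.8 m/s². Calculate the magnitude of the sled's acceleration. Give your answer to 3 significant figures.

Resolving the weight along the incline: the component pulling the sled down the slope is mg sin 31° = 8.4 × 9.8 × 0.5150 = 42.395 N, and the normal force is N = mg cos 31° = 8.4 × 9.8 × 0.8572 = 70.565 N.
Kinetic friction acts up the slope with magnitude f = μN = 0.13 × 70.565 = 9.173 N.
Net force along the incline is 42.395 − 9.173 = 33.222 N, so a = 33.222 / 8.4 = 3.9550 m/s².

3.96 m/s²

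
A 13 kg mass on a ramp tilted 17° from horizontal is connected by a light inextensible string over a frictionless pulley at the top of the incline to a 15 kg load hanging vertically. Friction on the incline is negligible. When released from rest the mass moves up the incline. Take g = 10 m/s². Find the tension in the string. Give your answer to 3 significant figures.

For the mass on the incline: the weight component along the slope is m₁g sin 17° = 13 × 10 × 0.2924 = 38.012 N and the normal force is N = m₁g cos 17° = 124.320 N.
Newton's second law for the mass (up-slope positive): T − 38.012 = 13 a. For the hanging load (downward positive): 15 × 10 − T = 15 a.
Adding the two equations eliminates T: 111.988 = 28 a, so a = 3.9996 m/s².
Then from the hanging load's equation, T = 15 × (10 − 3.9996) = 90.006 N.

90.0 N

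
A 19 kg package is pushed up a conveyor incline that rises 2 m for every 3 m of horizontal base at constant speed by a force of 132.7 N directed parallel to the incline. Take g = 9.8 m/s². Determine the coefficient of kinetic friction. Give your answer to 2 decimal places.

At constant speed ΣF = 0 along the incline. The applied 132.7 N acts up the slope; the weight component mg sin 33.69° = 103.285 N and kinetic friction μN both act down the slope.
So 132.7 = 103.285 + μ × 154.928, giving μ = (132.7 − 103.285) / 154.928 = 0.1899.

0.19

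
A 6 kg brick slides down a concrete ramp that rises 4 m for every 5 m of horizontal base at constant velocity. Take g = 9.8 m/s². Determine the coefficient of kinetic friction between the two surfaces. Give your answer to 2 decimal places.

0.80

At constant velocity the net force along the incline is zero: mg sin 38.66° = μ mg cos 38.66°.
So μ = tan 38.66° = 0.6247 / 0.7809 = 0.8000.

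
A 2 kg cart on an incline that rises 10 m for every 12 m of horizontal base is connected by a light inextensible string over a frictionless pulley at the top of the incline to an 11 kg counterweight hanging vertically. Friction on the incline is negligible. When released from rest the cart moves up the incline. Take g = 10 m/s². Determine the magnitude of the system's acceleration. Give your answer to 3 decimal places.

7.477 m/s²

For the cart on the incline: the weight component along the slope is m₁g sin 39.81° = 2 × 10 × 0.6402 = 12.804 N and the normal force is N = m₁g cos 39.81° = 15.364 N.
Newton's second law for the cart (up-slope positive): T − 12.804 = 2 a. For the hanging counterweight (downward positive): 11 × 10 − T = 11 a.
Adding the two equations eliminates T: 97.196 = 13 a, so a = 7.4766 m/s².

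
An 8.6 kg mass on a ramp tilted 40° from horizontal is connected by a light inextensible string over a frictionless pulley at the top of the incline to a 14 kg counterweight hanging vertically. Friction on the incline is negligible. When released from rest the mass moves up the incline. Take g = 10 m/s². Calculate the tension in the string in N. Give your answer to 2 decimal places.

For the mass on the incline: the weight component along the slope is m₁g sin 40° = 8.6 × 10 × 0.6428 = 55.281 N and the normal force is N = m₁g cos 40° = 65.880 N.
Newton's second law for the mass (up-slope positive): T − 55.281 = 8.6 a. For the hanging counterweight (downward positive): 14 × 10 − T = 14 a.
Adding the two equations eliminates T: 84.719 = 22.6 a, so a = 3.7486 m/s².
Then from the hanging counterweight's equation, T = 14 × (10 − 3.7486) = 87.520 N.

87.52 N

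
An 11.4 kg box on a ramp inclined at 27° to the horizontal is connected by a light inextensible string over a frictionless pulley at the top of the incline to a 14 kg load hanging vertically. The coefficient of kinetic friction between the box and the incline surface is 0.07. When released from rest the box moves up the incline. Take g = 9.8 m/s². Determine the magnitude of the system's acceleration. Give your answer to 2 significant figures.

3.1 m/s²

For the box on the incline: the weight component along the slope is m₁g sin 27° = 11.4 × 9.8 × 0.4540 = 50.721 N and the normal force is N = m₁g cos 27° = 99.543 N.
Kinetic friction opposes the box's motion up the incline: f = μN = 0.07 × 99.543 = 6.968 N acting down the slope.
Newton's second law for the box (up-slope positive): T − 50.721 − 6.968 = 11.4 a. For the hanging load (downward positive): 14 × 9.8 − T = 14 a.
Adding the two equations eliminates T: 79.511 = 25.4 a, so a = 3.1304 m/s².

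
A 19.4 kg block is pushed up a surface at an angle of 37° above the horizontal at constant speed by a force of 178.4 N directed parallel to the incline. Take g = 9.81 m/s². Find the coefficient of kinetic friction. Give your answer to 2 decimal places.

At constant speed ΣF = 0 along the incline. The applied 178.4 N acts up the slope; the weight component mg sin 37° = 114.534 N and kinetic friction μN both act down the slope.
So 178.4 = 114.534 + μ × 151.992, giving μ = (178.4 − 114.534) / 151.992 = 0.4202.

0.42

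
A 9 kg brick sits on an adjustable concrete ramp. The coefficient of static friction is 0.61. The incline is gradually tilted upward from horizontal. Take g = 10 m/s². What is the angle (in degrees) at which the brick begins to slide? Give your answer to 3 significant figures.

At the threshold of sliding, static friction is at its maximum μ_s N and exactly balances the weight component along the incline: mg sin θ = μ_s mg cos θ.
Hence tan θ = μ_s = 0.61, so θ = arctan(0.61) = 31.3832°.

31.4°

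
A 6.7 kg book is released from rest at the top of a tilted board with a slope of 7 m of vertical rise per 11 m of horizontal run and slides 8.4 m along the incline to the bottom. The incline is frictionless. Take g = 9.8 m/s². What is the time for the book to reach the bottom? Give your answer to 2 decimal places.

1.79 s

The weight component along the incline is mg sin 32.47° = 35.251 N and the normal force is N = mg cos 32.47° = 55.395 N.
With no friction, a = g sin 32.47° = 5.2614 m/s².
Starting from rest, L = ½at², so t = √(2L/a) = √(2 × 8.4 / 5.2614) = 1.7869 s.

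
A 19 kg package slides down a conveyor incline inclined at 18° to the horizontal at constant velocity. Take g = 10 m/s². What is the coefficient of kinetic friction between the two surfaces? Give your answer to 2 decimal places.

0.32

At constant velocity the net force along the incline is zero: mg sin 18° = μ mg cos 18°.
So μ = tan 18° = 0.3090 / 0.9511 = 0.3249.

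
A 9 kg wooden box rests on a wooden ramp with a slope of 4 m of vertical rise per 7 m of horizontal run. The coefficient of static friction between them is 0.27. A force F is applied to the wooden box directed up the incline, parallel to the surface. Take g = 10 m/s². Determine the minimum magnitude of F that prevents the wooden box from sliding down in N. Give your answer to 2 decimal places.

23.55 N

The normal force is N = mg cos 29.74° = 78.142 N. With F at its minimum the wooden box is on the verge of sliding down, so static friction is at its maximum μ_s N = 0.27 × 78.142 = 21.098 N and acts up the slope.
Equilibrium along the incline: F + μ_s N = mg sin 29.74°, so F = 44.653 − 21.098 = 23.555 N.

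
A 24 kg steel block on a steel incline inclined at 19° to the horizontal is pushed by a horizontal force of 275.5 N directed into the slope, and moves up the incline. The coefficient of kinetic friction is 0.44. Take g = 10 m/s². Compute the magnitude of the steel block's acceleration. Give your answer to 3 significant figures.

The horizontal push has components F cos 19° = 275.5 × 0.9455 = 260.485 N up the incline and F sin 19° = 275.5 × 0.3256 = 89.703 N pressing into the surface.
The normal force is therefore N = mg cos 19° + F sin 19° = 226.920 + 89.703 = 316.623 N, and kinetic friction down the slope is μN = 0.44 × 316.623 = 139.314 N.
Along the incline: F cos 19° − mg sin 19° − μN = ma, so 260.485 − 78.144 − 139.314 = 24 a, giving a = 1.7928 m/s².

1.79 m/s²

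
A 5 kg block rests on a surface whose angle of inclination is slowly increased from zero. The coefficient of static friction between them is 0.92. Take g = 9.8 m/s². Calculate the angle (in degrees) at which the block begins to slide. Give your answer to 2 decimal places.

At the threshold of sliding, static friction is at its maximum μ_s N and exactly balances the weight component along the incline: mg sin θ = μ_s mg cos θ.
Hence tan θ = μ_s = 0.92, so θ = arctan(0.92) = 42.6141°.

42.61°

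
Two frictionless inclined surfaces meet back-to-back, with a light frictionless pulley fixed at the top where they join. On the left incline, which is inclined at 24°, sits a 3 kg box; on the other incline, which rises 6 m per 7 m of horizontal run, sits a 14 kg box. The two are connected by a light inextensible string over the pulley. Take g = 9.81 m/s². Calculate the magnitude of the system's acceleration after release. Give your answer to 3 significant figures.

4.55 m/s²

Resolve each weight along its own incline: the 3 kg mass has component 3 × 9.81 × sin 24° = 11.970 N down its slope, and the 14 kg mass has 14 × 9.81 × sin 40.60° = 89.380 N down its slope.
The 14 kg side's 89.380 N exceeds the other side's 11.970 N, so that mass slides down and the 3 kg mass slides up. Taking that direction as positive, Newton's second law for the whole system gives 89.380 − 11.970 = (3 + 14) a, so a = 77.410 / 17 = 4.5535 m/s².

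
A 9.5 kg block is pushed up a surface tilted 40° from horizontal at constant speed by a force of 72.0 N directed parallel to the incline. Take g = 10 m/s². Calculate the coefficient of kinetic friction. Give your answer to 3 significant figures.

At constant speed ΣF = 0 along the incline. The applied 72.0 N acts up the slope; the weight component mg sin 40° = 61.065 N and kinetic friction μN both act down the slope.
So 72.0 = 61.065 + μ × 72.774, giving μ = (72.0 − 61.065) / 72.774 = 0.1503.

0.150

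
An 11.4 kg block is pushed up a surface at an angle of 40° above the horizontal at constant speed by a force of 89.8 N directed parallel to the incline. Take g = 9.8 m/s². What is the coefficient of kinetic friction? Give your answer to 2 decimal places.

At constant speed ΣF = 0 along the incline. The applied 89.8 N acts up the slope; the weight component mg sin 40° = 71.812 N and kinetic friction μN both act down the slope.
So 89.8 = 71.812 + μ × 85.582, giving μ = (89.8 − 71.812) / 85.582 = 0.2102.

0.21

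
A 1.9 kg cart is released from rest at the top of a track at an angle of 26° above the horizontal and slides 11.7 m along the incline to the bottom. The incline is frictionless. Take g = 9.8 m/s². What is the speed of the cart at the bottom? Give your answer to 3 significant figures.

The weight component along the incline is mg sin 26° = 8.162 N and the normal force is N = mg cos 26° = 16.736 N.
With no friction, a = g sin 26° = 4.2960 m/s².
Starting from rest over a distance of 11.7 m, v² = 2aL = 2 × 4.2960 × 11.7 = 100.5264, so v = 10.0263 m/s.

10.0 m/s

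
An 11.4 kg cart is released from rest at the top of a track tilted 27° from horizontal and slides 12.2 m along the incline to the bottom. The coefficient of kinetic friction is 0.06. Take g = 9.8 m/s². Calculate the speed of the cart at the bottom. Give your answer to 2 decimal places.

The weight component along the incline is mg sin 27° = 50.720 N and the normal force is N = mg cos 27° = 99.543 N.
Friction up the slope is f = μN = 0.06 × 99.543 = 5.973 N, so the net downslope force is 50.720 − 5.973 = 44.747 N and a = 44.747 / 11.4 = 3.9252 m/s².
Starting from rest over a distance of 12.2 m, v² = 2aL = 2 × 3.9252 × 12.2 = 95.7749, so v = 9.7865 m/s.

9.79 m/s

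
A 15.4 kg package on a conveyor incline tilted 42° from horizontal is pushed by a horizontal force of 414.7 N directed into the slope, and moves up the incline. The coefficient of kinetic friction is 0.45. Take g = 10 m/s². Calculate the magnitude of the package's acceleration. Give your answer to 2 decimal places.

1.87 m/s²

The horizontal push has components F cos 42° = 414.7 × 0.7431 = 308.164 N up the incline and F sin 42° = 414.7 × 0.6691 = 277.476 N pressing into the surface.
The normal force is therefore N = mg cos 42° + F sin 42° = 114.437 + 277.476 = 391.913 N, and kinetic friction down the slope is μN = 0.45 × 391.913 = 176.361 N.
Along the incline: F cos 42° − mg sin 42° − μN = ma, so 308.164 − 103.041 − 176.361 = 15.4 a, giving a = 1.8677 m/s².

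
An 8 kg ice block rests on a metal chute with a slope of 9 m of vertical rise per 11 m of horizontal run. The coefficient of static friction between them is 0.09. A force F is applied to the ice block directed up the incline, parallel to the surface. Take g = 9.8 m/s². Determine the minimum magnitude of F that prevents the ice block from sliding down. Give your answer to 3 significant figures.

The normal force is N = mg cos 39.29° = 60.678 N. With F at its minimum the ice block is on the verge of sliding down, so static friction is at its maximum μ_s N = 0.09 × 60.678 = 5.461 N and acts up the slope.
Equilibrium along the incline: F + μ_s N = mg sin 39.29°, so F = 49.646 − 5.461 = 44.185 N.

44.2 N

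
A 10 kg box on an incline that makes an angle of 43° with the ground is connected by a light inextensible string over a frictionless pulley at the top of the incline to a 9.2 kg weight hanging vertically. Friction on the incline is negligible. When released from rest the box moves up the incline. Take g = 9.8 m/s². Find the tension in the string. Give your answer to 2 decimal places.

78.98 N

For the box on the incline: the weight component along the slope is m₁g sin 43° = 10 × 9.8 × 0.6820 = 66.836 N and the normal force is N = m₁g cos 43° = 71.673 N.
Newton's second law for the box (up-slope positive): T − 66.836 = 10 a. For the hanging weight (downward positive): 9.2 × 9.8 − T = 9.2 a.
Adding the two equations eliminates T: 23.324 = 19.2 a, so a = 1.2148 m/s².
Then from the hanging weight's equation, T = 9.2 × (9.8 − 1.2148) = 78.984 N.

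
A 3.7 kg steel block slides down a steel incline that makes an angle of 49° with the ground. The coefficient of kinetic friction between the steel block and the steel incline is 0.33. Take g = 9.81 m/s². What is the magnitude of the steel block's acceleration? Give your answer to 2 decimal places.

5.28 m/s²

Resolving the weight along the incline: the component pulling the steel block down the slope is mg sin 49° = 3.7 × 9.81 × 0.7547 = 27.393 N, and the normal force is N = mg cos 49° = 3.7 × 9.81 × 0.6561 = 23.814 N.
Kinetic friction acts up the slope with magnitude f = μN = 0.33 × 23.814 = 7.859 N.
Net force along the incline is 27.393 − 7.859 = 19.534 N, so a = 19.534 / 3.7 = 5.2795 m/s².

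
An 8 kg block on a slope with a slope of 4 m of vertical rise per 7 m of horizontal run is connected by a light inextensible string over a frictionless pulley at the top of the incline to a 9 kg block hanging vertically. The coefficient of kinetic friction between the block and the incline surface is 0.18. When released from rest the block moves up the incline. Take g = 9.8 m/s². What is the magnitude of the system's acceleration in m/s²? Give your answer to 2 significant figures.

2.2 m/s²

For the block on the incline: the weight component along the slope is m₁g sin 29.74° = 8 × 9.8 × 0.4961 = 38.894 N and the normal force is N = m₁g cos 29.74° = 68.070 N.
Kinetic friction opposes the block's motion up the incline: f = μN = 0.18 × 68.070 = 12.253 N acting down the slope.
Newton's second law for the block (up-slope positive): T − 38.894 − 12.253 = 8 a. For the hanging block (downward positive): 9 × 9.8 − T = 9 a.
Adding the two equations eliminates T: 37.053 = 17 a, so a = 2.1796 m/s².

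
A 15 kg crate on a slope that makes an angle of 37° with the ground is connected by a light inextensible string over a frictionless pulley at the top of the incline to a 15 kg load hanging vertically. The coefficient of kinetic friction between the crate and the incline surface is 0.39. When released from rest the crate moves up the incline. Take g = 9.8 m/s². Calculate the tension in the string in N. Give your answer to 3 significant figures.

141 N

For the crate on the incline: the weight component along the slope is m₁g sin 37° = 15 × 9.8 × 0.6018 = 88.465 N and the normal force is N = m₁g cos 37° = 117.399 N.
Kinetic friction opposes the crate's motion up the incline: f = μN = 0.39 × 117.399 = 45.786 N acting down the slope.
Newton's second law for the crate (up-slope positive): T − 88.465 − 45.786 = 15 a. For the hanging load (downward positive): 15 × 9.8 − T = 15 a.
Adding the two equations eliminates T: 12.749 = 30 a, so a = 0.4250 m/s².
Then from the hanging load's equation, T = 15 × (9.8 − 0.4250) = 140.625 N.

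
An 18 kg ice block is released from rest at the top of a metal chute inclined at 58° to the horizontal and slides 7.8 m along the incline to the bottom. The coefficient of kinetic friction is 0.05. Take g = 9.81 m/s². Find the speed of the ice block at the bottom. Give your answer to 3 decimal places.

The weight component along the incline is mg sin 58° = 149.748 N and the normal force is N = mg cos 58° = 93.573 N.
Friction up the slope is f = μN = 0.05 × 93.573 = 4.679 N, so the net downslope force is 149.748 − 4.679 = 145.069 N and a = 145.069 / 18 = 8.0594 m/s².
Starting from rest over a distance of 7.8 m, v² = 2aL = 2 × 8.0594 × 7.8 = 125.7266, so v = 11.2128 m/s.

11.213 m/s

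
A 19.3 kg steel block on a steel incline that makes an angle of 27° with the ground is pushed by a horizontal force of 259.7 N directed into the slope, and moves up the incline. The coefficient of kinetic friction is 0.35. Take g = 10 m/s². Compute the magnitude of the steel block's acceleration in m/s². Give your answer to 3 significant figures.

The horizontal push has components F cos 27° = 259.7 × 0.8910 = 231.393 N up the incline and F sin 27° = 259.7 × 0.4540 = 117.904 N pressing into the surface.
The normal force is therefore N = mg cos 27° + F sin 27° = 171.963 + 117.904 = 289.867 N, and kinetic friction down the slope is μN = 0.35 × 289.867 = 101.453 N.
Along the incline: F cos 27° − mg sin 27° − μN = ma, so 231.393 − 87.622 − 101.453 = 19.3 a, giving a = 2.1926 m/s².

2.19 m/s²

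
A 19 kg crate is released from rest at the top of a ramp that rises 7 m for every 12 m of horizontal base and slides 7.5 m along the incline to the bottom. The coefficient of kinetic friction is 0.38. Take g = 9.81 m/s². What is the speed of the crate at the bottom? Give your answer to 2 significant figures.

5.1 m/s

The weight component along the incline is mg sin 30.26° = 93.917 N and the normal force is N = mg cos 30.26° = 161.000 N.
Friction up the slope is f = μN = 0.38 × 161.000 = 61.180 N, so the net downslope force is 93.917 − 61.180 = 32.737 N and a = 32.737 / 19 = 1.7230 m/s².
Starting from rest over a distance of 7.5 m, v² = 2aL = 2 × 1.7230 × 7.5 = 25.8450, so v = 5.0838 m/s.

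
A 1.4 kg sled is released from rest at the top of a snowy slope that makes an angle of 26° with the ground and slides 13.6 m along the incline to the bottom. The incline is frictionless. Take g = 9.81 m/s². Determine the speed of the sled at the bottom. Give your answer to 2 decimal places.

10.82 m/s

The weight component along the incline is mg sin 26° = 6.021 N and the normal force is N = mg cos 26° = 12.344 N.
With no friction, a = g sin 26° = 4.3004 m/s².
Starting from rest over a distance of 13.6 m, v² = 2aL = 2 × 4.3004 × 13.6 = 116.9709, so v = 10.8153 m/s.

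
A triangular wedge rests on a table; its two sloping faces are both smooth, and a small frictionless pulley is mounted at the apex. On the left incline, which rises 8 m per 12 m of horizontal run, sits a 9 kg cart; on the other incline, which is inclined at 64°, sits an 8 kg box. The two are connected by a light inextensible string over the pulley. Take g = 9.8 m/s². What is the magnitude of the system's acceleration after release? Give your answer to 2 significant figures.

Resolve each weight along its own incline: the 9 kg mass has component 9 × 9.8 × sin 33.69° = 48.925 N down its slope, and the 8 kg mass has 8 × 9.8 × sin 64° = 70.465 N down its slope.
The 8 kg side's 70.465 N exceeds the other side's 48.925 N, so that mass slides down and the 9 kg mass slides up. Taking that direction as positive, Newton's second law for the whole system gives 70.465 − 48.925 = (9 + 8) a, so a = 21.540 / 17 = 1.2671 m/s².

1.3 m/s²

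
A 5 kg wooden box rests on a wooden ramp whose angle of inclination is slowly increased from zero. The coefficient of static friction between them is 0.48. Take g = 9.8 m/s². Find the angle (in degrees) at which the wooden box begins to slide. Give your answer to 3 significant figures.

At the threshold of sliding, static friction is at its maximum μ_s N and exactly balances the weight component along the incline: mg sin θ = μ_s mg cos θ.
Hence tan θ = μ_s = 0.48, so θ = arctan(0.48) = 25.6410°.

25.6°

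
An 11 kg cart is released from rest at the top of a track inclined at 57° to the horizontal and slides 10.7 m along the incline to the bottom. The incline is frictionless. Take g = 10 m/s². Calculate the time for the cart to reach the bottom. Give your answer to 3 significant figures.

1.60 s

The weight component along the incline is mg sin 57° = 92.254 N and the normal force is N = mg cos 57° = 59.910 N.
With no friction, a = g sin 57° = 8.3867 m/s².
Starting from rest, L = ½at², so t = √(2L/a) = √(2 × 10.7 / 8.3867) = 1.5974 s.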